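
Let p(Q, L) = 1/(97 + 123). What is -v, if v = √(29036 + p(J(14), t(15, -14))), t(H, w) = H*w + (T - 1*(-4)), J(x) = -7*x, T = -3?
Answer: -3*√39037295/110 ≈ -170.40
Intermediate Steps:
t(H, w) = 1 + H*w (t(H, w) = H*w + (-3 - 1*(-4)) = H*w + (-3 + 4) = H*w + 1 = 1 + H*w)
p(Q, L) = 1/220
v = 3*√39037295/110 (v = √(29036 + 1/220) = √(6387921/220) = 3*√39037295/110 ≈ 170.40)
-v = -3*√39037295/110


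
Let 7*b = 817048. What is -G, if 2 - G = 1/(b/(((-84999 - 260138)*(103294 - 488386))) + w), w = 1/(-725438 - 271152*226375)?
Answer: 7496184215908369225052/6583128557918099 ≈ 1.1387e+6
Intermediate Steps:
b = 817048/7 (b = (⅐)*817048 = 817048/7 ≈ 1.1672e+5)
w = -1/225603061250 (w = (1/226375)/(-996590) = -1/996590*1/226375 = -1/225603061250 ≈ -4.4326e-12)
G = -7496184215908369225052/6583128557918099 (G = 2 - 1/(817048/(7*(((-84999 - 260138)*(103294 - 488386)))) - 1/225603061250) = 2 - 1/(817048/(7*((-345137*(-385092)))) - 1/225603061250) = 2 - 1/((817048/7)/132909497604 - 1/225603061250) = 2 - 1/((817048/7)*(1/132909497604) - 1/225603061250) = 2 - 1/(204262/232591620807 - 1/225603061250) = 2 - 1/6583128557918099/7496197382165485061250 = 2 - 1*7496197382165485061250/6583128557918099 = 2 - 7496197382165485061250/6583128557918099 = -7496184215908369225052/6583128557918099 ≈ -1.1387e+6)
-G = -1*(-7496184215908369225052/6583128557918099) = 7496184215908369225052/6583128557918099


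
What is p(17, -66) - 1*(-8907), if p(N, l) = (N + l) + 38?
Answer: 8896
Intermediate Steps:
p(N, l) = 38 + N + l
p(17, -66) - 1*(-8907) = (38 + 17 - 66) - 1*(-8907) = -11 + 8907 = 8896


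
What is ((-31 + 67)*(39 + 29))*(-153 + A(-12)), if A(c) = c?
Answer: -403920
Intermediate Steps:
((-31 + 67)*(39 + 29))*(-153 + A(-12)) = ((-31 + 67)*(39 + 29))*(-153 - 12) = (36*68)*(-165) = 2448*(-165) = -403920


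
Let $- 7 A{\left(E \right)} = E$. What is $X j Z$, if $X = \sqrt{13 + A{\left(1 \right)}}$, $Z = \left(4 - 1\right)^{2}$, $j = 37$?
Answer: $\frac{999 \sqrt{70}}{7} \approx 1194.0$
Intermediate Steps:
$A{\left(E \right)} = - \frac{E}{7}$
$Z = 9$ ($Z = 3^{2} = 9$)
$X = \frac{3 \sqrt{70}}{7}$ ($X = \sqrt{13 - \frac{1}{7}} = \sqrt{\frac{90}{7}} = \frac{3 \sqrt{70}}{7} \approx 3.5857$)
$X j Z = \frac{3 \sqrt{70}}{7} \cdot 37 \cdot 9 = \frac{111 \sqrt{70}}{7} \cdot 9 = \frac{999 \sqrt{70}}{7}$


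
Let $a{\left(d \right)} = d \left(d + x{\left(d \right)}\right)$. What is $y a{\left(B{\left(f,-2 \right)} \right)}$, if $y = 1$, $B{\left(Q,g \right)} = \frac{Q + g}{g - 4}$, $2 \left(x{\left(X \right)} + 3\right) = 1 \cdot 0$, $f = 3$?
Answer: $\frac{19}{36} \approx 0.52778$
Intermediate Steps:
$x{\left(X \right)} = -3$ ($x{\left(X \right)} = -3 + \frac{1 \cdot 0}{2} = -3 + \frac{1}{2} \cdot 0 = -3 + 0 = -3$)
$B{\left(Q,g \right)} = \frac{Q + g}{-4 + g}$
$a{\left(d \right)} = d \left(-3 + d\right)$ ($a{\left(d \right)} = d \left(d - 3\right) = d \left(-3 + d\right)$)
$y a{\left(B{\left(f,-2 \right)} \right)} = 1 \frac{3 - 2}{-4 - 2} \left(-3 + \frac{3 - 2}{-4 - 2}\right) = 1 \frac{1}{-6} \cdot 1 \left(-3 + \frac{1}{-6} \cdot 1\right) = 1 \left(- \frac{1}{6}\right) 1 \left(-3 - \frac{1}{6}\right) = 1 \left(- \frac{-3 - \frac{1}{6}}{6}\right) = 1 \left(\left(- \frac{1}{6}\right) \left(- \frac{19}{6}\right)\right) = 1 \cdot \frac{19}{36} = \frac{19}{36}$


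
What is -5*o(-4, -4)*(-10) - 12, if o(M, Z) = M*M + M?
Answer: 588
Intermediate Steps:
o(M, Z) = M + M² (o(M, Z) = M² + M = M + M²)
-5*o(-4, -4)*(-10) - 12 = -(-20)*(1 - 4)*(-10) - 12 = -(-20)*(-3)*(-10) - 12 = -5*12*(-10) - 12 = -60*(-10) - 12 = 600 - 12 = 588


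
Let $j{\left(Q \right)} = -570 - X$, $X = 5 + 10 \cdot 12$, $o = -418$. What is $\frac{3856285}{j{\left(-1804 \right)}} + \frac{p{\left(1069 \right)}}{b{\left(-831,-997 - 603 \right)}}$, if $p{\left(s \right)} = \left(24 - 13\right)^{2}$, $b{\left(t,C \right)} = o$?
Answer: $- \frac{29309295}{5282} \approx -5548.9$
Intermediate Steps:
$X = 125$ ($X = 5 + 120 = 125$)
$j{\left(Q \right)} = -695$ ($j{\left(Q \right)} = -570 - 125 = -695$)
$b{\left(t,C \right)} = -418$
$p{\left(s \right)} = 121$ ($p{\left(s \right)} = 11^{2} = 121$)
$\frac{3856285}{j{\left(-1804 \right)}} + \frac{p{\left(1069 \right)}}{b{\left(-831,-997 - 603 \right)}} = \frac{3856285}{-695} + \frac{121}{-418} = 3856285 \left(- \frac{1}{695}\right) + 121 \left(- \frac{1}{418}\right) = - \frac{771257}{139} - \frac{11}{38} = - \frac{29309295}{5282}$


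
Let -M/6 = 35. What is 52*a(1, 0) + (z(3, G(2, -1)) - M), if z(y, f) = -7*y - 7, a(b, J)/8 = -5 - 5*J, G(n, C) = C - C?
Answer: -1898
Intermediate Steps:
M = -210 (M = -6*35 = -210)
G(n, C) = 0
a(b, J) = -40 - 40*J (a(b, J) = 8*(-5 - 5*J) = -40 - 40*J)
z(y, f) = -7 - 7*y
52*a(1, 0) + (z(3, G(2, -1)) - M) = 52*(-40 - 40*0) + ((-7 - 7*3) - 1*(-210)) = 52*(-40 + 0) + ((-7 - 21) + 210) = 52*(-40) + (-28 + 210) = -2080 + 182 = -1898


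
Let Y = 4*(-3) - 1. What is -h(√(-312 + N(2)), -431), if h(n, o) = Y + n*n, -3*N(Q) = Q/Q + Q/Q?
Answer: 977/3 ≈ 325.67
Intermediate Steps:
N(Q) = -⅔ (N(Q) = -(Q/Q + Q/Q)/3 = -(1 + 1)/3 = -⅓*2 = -⅔)
Y = -13 (Y = -12 - 1 = -13)
h(n, o) = -13 + n² (h(n, o) = -13 + n*n = -13 + n²)
-h(√(-312 + N(2)), -431) = -(-13 + (√(-312 - ⅔))²) = -(-13 + (√(-938/3))²) = -(-13 + (I*√2814/3)²) = -(-13 - 938/3) = -1*(-977/3) = 977/3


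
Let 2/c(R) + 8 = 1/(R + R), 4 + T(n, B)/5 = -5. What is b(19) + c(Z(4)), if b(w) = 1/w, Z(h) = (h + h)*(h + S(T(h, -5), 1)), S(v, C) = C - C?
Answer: -1921/9709 ≈ -0.19786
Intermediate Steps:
T(n, B) = -45 (T(n, B) = -20 + 5*(-5) = -20 - 25 = -45)
S(v, C) = 0
Z(h) = 2*h² (Z(h) = (h + h)*(h + 0) = (2*h)*h = 2*h²)
c(R) = 2/(-8 + 1/(2*R)) (c(R) = 2/(-8 + 1/(R + R)) = 2/(-8 + 1/(2*R)))
b(19) + c(Z(4)) = 1/19 - 4*2*4²/(-1 + 16*(2*4²)) = 1/19 - 4*2*16/(-1 + 16*(2*16)) = 1/19 - 4*32/(-1 + 16*32) = 1/19 - 4*32/(-1 + 512) = 1/19 - 4*32/511 = 1/19 - 4*32*1/511 = 1/19 - 128/511 = -1921/9709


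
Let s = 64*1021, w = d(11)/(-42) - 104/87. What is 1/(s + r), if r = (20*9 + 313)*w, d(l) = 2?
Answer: 21/1359355 ≈ 1.5448e-5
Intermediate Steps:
w = -757/609 (w = 2/(-42) - 104/87 = 2*(-1/42) - 104*1/87 = -1/21 - 104/87 = -757/609 ≈ -1.2430)
s = 65344
r = -12869/21 (r = (20*9 + 313)*(-757/609) = (180 + 313)*(-757/609) = 493*(-757/609) = -12869/21 ≈ -612.81)
1/(s + r) = 1/(65344 - 12869/21) = 1/(1359355/21) = 21/1359355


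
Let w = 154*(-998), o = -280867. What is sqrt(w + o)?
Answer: I*sqrt(434559) ≈ 659.21*I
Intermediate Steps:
w = -153692
sqrt(w + o) = sqrt(-153692 - 280867) = sqrt(-434559) = I*sqrt(434559)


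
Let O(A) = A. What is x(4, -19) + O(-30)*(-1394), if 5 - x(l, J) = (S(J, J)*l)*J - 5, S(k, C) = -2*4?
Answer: 41222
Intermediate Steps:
S(k, C) = -8
x(l, J) = 10 + 8*J*l (x(l, J) = 5 - ((-8*l)*J - 5) = 5 - (-8*J*l - 5) = 5 - (-5 - 8*J*l) = 5 + (5 + 8*J*l) = 10 + 8*J*l)
x(4, -19) + O(-30)*(-1394) = (10 + 8*(-19)*4) - 30*(-1394) = (10 - 608) + 41820 = -598 + 41820 = 41222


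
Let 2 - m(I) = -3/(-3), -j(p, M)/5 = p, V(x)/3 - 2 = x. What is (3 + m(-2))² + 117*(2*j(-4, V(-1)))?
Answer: 4696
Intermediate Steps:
V(x) = 6 + 3*x
j(p, M) = -5*p
m(I) = 1 (m(I) = 2 - (-3)/(-3) = 2 - (-3)*(-1)/3 = 2 - 1*1 = 2 - 1 = 1)
(3 + m(-2))² + 117*(2*j(-4, V(-1))) = (3 + 1)² + 117*(2*(-5*(-4))) = 4² + 117*(2*20) = 16 + 117*40 = 16 + 4680 = 4696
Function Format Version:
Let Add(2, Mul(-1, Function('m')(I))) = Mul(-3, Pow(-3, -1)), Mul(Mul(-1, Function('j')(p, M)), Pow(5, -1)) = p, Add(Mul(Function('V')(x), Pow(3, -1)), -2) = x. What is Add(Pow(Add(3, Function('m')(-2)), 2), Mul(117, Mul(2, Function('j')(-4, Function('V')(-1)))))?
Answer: 4696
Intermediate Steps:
Function('V')(x) = Add(6, Mul(3, x))
Function('j')(p, M) = Mul(-5, p)
Function('m')(I) = 1 (Function('m')(I) = Add(2, Mul(-1, Mul(-3, Pow(-3, -1)))) = Add(2, Mul(-1, Mul(-3, Rational(-1, 3)))) = Add(2, Mul(-1, 1)) = Add(2, -1) = 1)
Add(Pow(Add(3, Function('m')(-2)), 2), Mul(117, Mul(2, Function('j')(-4, Function('V')(-1))))) = Add(Pow(Add(3, 1), 2), Mul(117, Mul(2, Mul(-5, -4)))) = Add(Pow(4, 2), Mul(117, Mul(2, 20))) = Add(16, Mul(117, 40)) = Add(16, 4680) = 4696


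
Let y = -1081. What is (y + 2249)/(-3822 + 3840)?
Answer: 584/9 ≈ 64.889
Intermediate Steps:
(y + 2249)/(-3822 + 3840) = (-1081 + 2249)/(-3822 + 3840) = 1168/18 = 1168*(1/18) = 584/9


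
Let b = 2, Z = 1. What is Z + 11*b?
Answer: 23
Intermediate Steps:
Z + 11*b = 1 + 11*2 = 1 + 22 = 23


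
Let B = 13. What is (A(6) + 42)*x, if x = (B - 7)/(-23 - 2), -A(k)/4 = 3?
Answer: -36/5 ≈ -7.2000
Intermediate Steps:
A(k) = -12 (A(k) = -4*3 = -12)
x = -6/25 (x = (13 - 7)/(-23 - 2) = 6/(-25) = 6*(-1/25) = -6/25 ≈ -0.24000)
(A(6) + 42)*x = (-12 + 42)*(-6/25) = 30*(-6/25) = -36/5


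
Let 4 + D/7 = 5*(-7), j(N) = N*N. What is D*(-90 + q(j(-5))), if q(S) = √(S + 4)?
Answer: 24570 - 273*√29 ≈ 23100.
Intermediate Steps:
j(N) = N²
D = -273 (D = -28 + 7*(5*(-7)) = -28 + 7*(-35) = -28 - 245 = -273)
q(S) = √(4 + S)
D*(-90 + q(j(-5))) = -273*(-90 + √(4 + (-5)²)) = -273*(-90 + √(4 + 25)) = -273*(-90 + √29) = 24570 - 273*√29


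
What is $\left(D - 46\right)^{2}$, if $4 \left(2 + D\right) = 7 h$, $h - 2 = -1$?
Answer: $\frac{34225}{16} \approx 2139.1$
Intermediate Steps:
$h = 1$ ($h = 2 - 1 = 1$)
$D = - \frac{1}{4}$ ($D = -2 + \frac{7 \cdot 1}{4} = -2 + \frac{1}{4} \cdot 7 = -2 + \frac{7}{4} = - \frac{1}{4} \approx -0.25$)
$\left(D - 46\right)^{2} = \left(- \frac{1}{4} - 46\right)^{2} = \left(- \frac{185}{4}\right)^{2} = \frac{34225}{16}$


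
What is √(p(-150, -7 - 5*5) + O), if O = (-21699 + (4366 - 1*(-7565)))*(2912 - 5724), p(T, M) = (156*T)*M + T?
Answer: √28216266 ≈ 5311.9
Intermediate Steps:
p(T, M) = T + 156*M*T (p(T, M) = 156*M*T + T = T + 156*M*T)
O = 27467616 (O = (-21699 + (4366 + 7565))*(-2812) = (-21699 + 11931)*(-2812) = -9768*(-2812) = 27467616)
√(p(-150, -7 - 5*5) + O) = √(-150*(1 + 156*(-7 - 5*5)) + 27467616) = √(-150*(1 + 156*(-7 - 25)) + 27467616) = √(-150*(1 + 156*(-32)) + 27467616) = √(-150*(1 - 4992) + 27467616) = √(-150*(-4991) + 27467616) = √(748650 + 27467616) = √28216266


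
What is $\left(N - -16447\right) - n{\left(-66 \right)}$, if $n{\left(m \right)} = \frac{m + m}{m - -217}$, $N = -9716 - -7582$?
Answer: $\frac{2161395}{151} \approx 14314.0$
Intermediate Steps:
$N = -2134$ ($N = -9716 + 7582 = -2134$)
$n{\left(m \right)} = \frac{2 m}{217 + m}$ ($n{\left(m \right)} = \frac{2 m}{m + 217} = \frac{2 m}{217 + m}$)
$\left(N - -16447\right) - n{\left(-66 \right)} = \left(-2134 - -16447\right) - 2 \left(-66\right) \frac{1}{217 - 66} = \left(-2134 + 16447\right) - 2 \left(-66\right) \frac{1}{151} = 14313 - 2 \left(-66\right) \frac{1}{151} = 14313 - - \frac{132}{151} = 14313 + \frac{132}{151} = \frac{2161395}{151}$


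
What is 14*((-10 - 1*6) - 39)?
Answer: -770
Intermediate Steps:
14*((-10 - 1*6) - 39) = 14*((-10 - 6) - 39) = 14*(-16 - 39) = 14*(-55) = -770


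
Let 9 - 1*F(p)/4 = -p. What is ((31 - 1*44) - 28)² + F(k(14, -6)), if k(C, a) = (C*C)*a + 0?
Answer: -2987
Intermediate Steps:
k(C, a) = a*C² (k(C, a) = C²*a + 0 = a*C² + 0 = a*C²)
F(p) = 36 + 4*p (F(p) = 36 - (-4)*p = 36 + 4*p)
((31 - 1*44) - 28)² + F(k(14, -6)) = ((31 - 1*44) - 28)² + (36 + 4*(-6*14²)) = ((31 - 44) - 28)² + (36 + 4*(-6*196)) = (-13 - 28)² + (36 + 4*(-1176)) = (-41)² + (36 - 4704) = 1681 - 4668 = -2987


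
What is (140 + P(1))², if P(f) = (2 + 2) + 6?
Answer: 22500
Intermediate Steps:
P(f) = 10 (P(f) = 4 + 6 = 10)
(140 + P(1))² = (140 + 10)² = 150² = 22500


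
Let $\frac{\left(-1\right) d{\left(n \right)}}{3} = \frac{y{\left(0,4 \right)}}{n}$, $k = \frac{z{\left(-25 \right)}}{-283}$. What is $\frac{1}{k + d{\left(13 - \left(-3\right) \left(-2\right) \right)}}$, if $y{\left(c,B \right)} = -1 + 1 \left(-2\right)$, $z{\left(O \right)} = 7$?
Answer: $\frac{1981}{2498} \approx 0.79303$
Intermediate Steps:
$y{\left(c,B \right)} = -3$ ($y{\left(c,B \right)} = -1 - 2 = -3$)
$k = - \frac{7}{283}$ ($k = \frac{7}{-283} = 7 \left(- \frac{1}{283}\right) = - \frac{7}{283} \approx -0.024735$)
$d{\left(n \right)} = \frac{9}{n}$ ($d{\left(n \right)} = - 3 \left(- \frac{3}{n}\right) = \frac{9}{n}$)
$\frac{1}{k + d{\left(13 - \left(-3\right) \left(-2\right) \right)}} = \frac{1}{- \frac{7}{283} + \frac{9}{13 - \left(-3\right) \left(-2\right)}} = \frac{1}{- \frac{7}{283} + \frac{9}{13 - 6}} = \frac{1}{- \frac{7}{283} + \frac{9}{7}} = \frac{1}{\frac{2498}{1981}} = \frac{1981}{2498}$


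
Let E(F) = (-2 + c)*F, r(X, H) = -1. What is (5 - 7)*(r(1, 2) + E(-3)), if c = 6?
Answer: 26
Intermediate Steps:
E(F) = 4*F (E(F) = (-2 + 6)*F = 4*F)
(5 - 7)*(r(1, 2) + E(-3)) = (5 - 7)*(-1 + 4*(-3)) = -2*(-1 - 12) = -2*(-13) = 26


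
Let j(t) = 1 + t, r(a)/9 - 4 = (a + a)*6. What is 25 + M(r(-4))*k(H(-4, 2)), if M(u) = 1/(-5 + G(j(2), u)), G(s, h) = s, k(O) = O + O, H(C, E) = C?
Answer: 29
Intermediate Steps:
r(a) = 36 + 108*a (r(a) = 36 + 9*((a + a)*6) = 36 + 9*((2*a)*6) = 36 + 9*(12*a) = 36 + 108*a)
k(O) = 2*O
M(u) = -1/2 (M(u) = 1/(-5 + (1 + 2)) = 1/(-5 + 3) = 1/(-2) = -1/2)
25 + M(r(-4))*k(H(-4, 2)) = 25 - (-4) = 25 - 1/2*(-8) = 25 + 4 = 29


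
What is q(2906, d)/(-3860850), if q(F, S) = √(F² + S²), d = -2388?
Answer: -√3536845/1930425 ≈ -0.00097422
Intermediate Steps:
q(2906, d)/(-3860850) = √(2906² + (-2388)²)/(-3860850) = √(8444836 + 5702544)*(-1/3860850) = √14147380*(-1/3860850) = (2*√3536845)*(-1/3860850) = -√3536845/1930425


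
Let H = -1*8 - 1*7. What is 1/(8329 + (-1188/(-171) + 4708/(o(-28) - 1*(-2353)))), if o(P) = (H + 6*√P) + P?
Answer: 4016190599799/33486937294843909 + 5098764*I*√7/33486937294843909 ≈ 0.00011993 + 4.0285e-10*I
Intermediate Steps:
H = -15 (H = -8 - 7 = -15)
o(P) = -15 + P + 6*√P (o(P) = (-15 + 6*√P) + P = -15 + P + 6*√P)
1/(8329 + (-1188/(-171) + 4708/(o(-28) - 1*(-2353)))) = 1/(8329 + (-1188/(-171) + 4708/((-15 - 28 + 6*√(-28)) - 1*(-2353)))) = 1/(8329 + (-1188*(-1/171) + 4708/((-15 - 28 + 6*(2*I*√7)) + 2353))) = 1/(8329 + (132/19 + 4708/((-15 - 28 + 12*I*√7) + 2353))) = 1/(8329 + (132/19 + 4708/((-43 + 12*I*√7) + 2353))) = 1/(8329 + (132/19 + 4708/(2310 + 12*I*√7))) = 1/(158383/19 + 4708/(2310 + 12*I*√7))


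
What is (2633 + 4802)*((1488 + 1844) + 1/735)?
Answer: 3641694227/147 ≈ 2.4773e+7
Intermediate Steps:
(2633 + 4802)*((1488 + 1844) + 1/735) = 7435*(3332 + 1/735) = 7435*(2449021/735) = 3641694227/147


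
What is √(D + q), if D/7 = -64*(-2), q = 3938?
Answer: √4834 ≈ 69.527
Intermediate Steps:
D = 896 (D = 7*(-64*(-2)) = 7*128 = 896)
√(D + q) = √(896 + 3938) = √4834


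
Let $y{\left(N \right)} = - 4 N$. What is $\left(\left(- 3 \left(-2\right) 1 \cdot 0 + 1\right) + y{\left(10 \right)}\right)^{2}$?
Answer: $1521$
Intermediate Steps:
$\left(\left(- 3 \left(-2\right) 1 \cdot 0 + 1\right) + y{\left(10 \right)}\right)^{2} = \left(\left(- 3 \left(-2\right) 1 \cdot 0 + 1\right) - 40\right)^{2} = \left(\left(- 3 \left(\left(-2\right) 0\right) + 1\right) - 40\right)^{2} = \left(\left(\left(-3\right) 0 + 1\right) - 40\right)^{2} = \left(\left(0 + 1\right) - 40\right)^{2} = \left(1 - 40\right)^{2} = \left(-39\right)^{2} = 1521$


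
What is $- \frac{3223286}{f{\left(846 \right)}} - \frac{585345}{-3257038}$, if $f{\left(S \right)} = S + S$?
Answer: $- \frac{1312171822891}{688863537} \approx -1904.8$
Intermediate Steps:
$f{\left(S \right)} = 2 S$
$- \frac{3223286}{f{\left(846 \right)}} - \frac{585345}{-3257038} = - \frac{3223286}{2 \cdot 846} - \frac{585345}{-3257038} = - \frac{3223286}{1692} - - \frac{585345}{3257038} = \left(-3223286\right) \frac{1}{1692} + \frac{585345}{3257038} = - \frac{1611643}{846} + \frac{585345}{3257038} = - \frac{1312171822891}{688863537}$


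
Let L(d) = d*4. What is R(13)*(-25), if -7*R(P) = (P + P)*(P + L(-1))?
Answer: 5850/7 ≈ 835.71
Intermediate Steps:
L(d) = 4*d
R(P) = -2*P*(-4 + P)/7 (R(P) = -(P + P)*(P + 4*(-1))/7 = -2*P*(P - 4)/7 = -2*P*(-4 + P)/7)
R(13)*(-25) = ((2/7)*13*(4 - 1*13))*(-25) = ((2/7)*13*(4 - 13))*(-25) = ((2/7)*13*(-9))*(-25) = -234/7*(-25) = 5850/7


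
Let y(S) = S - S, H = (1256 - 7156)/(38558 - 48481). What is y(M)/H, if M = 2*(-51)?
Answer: 0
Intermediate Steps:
H = 5900/9923 (H = -5900/(-9923) = -5900*(-1/9923) = 5900/9923 ≈ 0.59458)
M = -102
y(S) = 0
y(M)/H = 0/(5900/9923) = 0*(9923/5900) = 0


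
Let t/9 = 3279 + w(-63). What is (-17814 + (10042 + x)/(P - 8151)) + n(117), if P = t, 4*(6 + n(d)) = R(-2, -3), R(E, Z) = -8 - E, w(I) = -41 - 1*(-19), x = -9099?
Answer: -188568820/10581 ≈ -17821.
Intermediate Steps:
w(I) = -22 (w(I) = -41 + 19 = -22)
n(d) = -15/2 (n(d) = -6 + (-8 - 1*(-2))/4 = -6 + (-8 + 2)/4 = -6 + (1/4)*(-6) = -6 - 3/2 = -15/2)
t = 29313 (t = 9*(3279 - 22) = 9*3257 = 29313)
P = 29313
(-17814 + (10042 + x)/(P - 8151)) + n(117) = (-17814 + (10042 - 9099)/(29313 - 8151)) - 15/2 = (-17814 + 943/21162) - 15/2 = -376978925/21162 - 15/2 = -188568820/10581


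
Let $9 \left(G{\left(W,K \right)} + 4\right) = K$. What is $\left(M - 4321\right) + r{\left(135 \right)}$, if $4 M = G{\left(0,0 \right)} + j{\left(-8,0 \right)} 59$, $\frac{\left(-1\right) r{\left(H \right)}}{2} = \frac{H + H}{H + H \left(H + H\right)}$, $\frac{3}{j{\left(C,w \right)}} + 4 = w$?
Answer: $- \frac{18788223}{4336} \approx -4333.1$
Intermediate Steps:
$j{\left(C,w \right)} = \frac{3}{-4 + w}$
$G{\left(W,K \right)} = -4 + \frac{K}{9}$
$r{\left(H \right)} = - \frac{4 H}{H + 2 H^{2}}$ ($r{\left(H \right)} = - 2 \frac{H + H}{H + H \left(H + H\right)} = - 2 \frac{2 H}{H + H 2 H} = - 2 \frac{2 H}{H + 2 H^{2}} = - \frac{4 H}{H + 2 H^{2}}$)
$M = - \frac{193}{16}$ ($M = \frac{\left(-4 + \frac{1}{9} \cdot 0\right) + \frac{3}{-4 + 0} \cdot 59}{4} = \frac{\left(-4 + 0\right) + \frac{3}{-4} \cdot 59}{4} = \frac{-4 + 3 \left(- \frac{1}{4}\right) 59}{4} = \frac{-4 - \frac{177}{4}}{4} = \frac{1}{4} \left(- \frac{193}{4}\right) = - \frac{193}{16} \approx -12.063$)
$\left(M - 4321\right) + r{\left(135 \right)} = \left(- \frac{193}{16} - 4321\right) - \frac{4}{1 + 2 \cdot 135} = - \frac{69329}{16} - \frac{4}{1 + 270} = - \frac{69329}{16} - \frac{4}{271} = - \frac{18788223}{4336}$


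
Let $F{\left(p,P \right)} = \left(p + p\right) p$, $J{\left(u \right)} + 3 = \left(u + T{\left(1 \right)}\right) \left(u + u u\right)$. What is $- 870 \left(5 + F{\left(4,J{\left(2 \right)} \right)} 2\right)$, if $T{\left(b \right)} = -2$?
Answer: $-60030$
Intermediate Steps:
$J{\left(u \right)} = -3 + \left(-2 + u\right) \left(u + u^{2}\right)$ ($J{\left(u \right)} = -3 + \left(u - 2\right) \left(u + u u\right) = -3 + \left(-2 + u\right) \left(u + u^{2}\right)$)
$F{\left(p,P \right)} = 2 p^{2}$ ($F{\left(p,P \right)} = 2 p p = 2 p^{2}$)
$- 870 \left(5 + F{\left(4,J{\left(2 \right)} \right)} 2\right) = - 870 \left(5 + 2 \cdot 4^{2} \cdot 2\right) = - 870 \left(5 + 2 \cdot 16 \cdot 2\right) = - 870 \left(5 + 32 \cdot 2\right) = - 870 \left(5 + 64\right) = \left(-870\right) 69 = -60030$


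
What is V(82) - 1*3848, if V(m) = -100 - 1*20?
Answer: -3968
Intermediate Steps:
V(m) = -120 (V(m) = -100 - 20 = -120)
V(82) - 1*3848 = -120 - 1*3848 = -120 - 3848 = -3968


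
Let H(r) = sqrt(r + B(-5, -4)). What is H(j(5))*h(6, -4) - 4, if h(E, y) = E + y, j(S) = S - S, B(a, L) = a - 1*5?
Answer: -4 + 2*I*sqrt(10) ≈ -4.0 + 6.3246*I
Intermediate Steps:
B(a, L) = -5 + a (B(a, L) = a - 5 = -5 + a)
j(S) = 0
H(r) = sqrt(-10 + r) (H(r) = sqrt(r + (-5 - 5)) = sqrt(r - 10) = sqrt(-10 + r))
H(j(5))*h(6, -4) - 4 = sqrt(-10 + 0)*(6 - 4) - 4 = sqrt(-10)*2 - 4 = (I*sqrt(10))*2 - 4 = 2*I*sqrt(10) - 4 = -4 + 2*I*sqrt(10)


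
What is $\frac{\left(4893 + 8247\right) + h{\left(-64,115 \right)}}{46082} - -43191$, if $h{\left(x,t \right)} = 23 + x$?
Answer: $\frac{1990340761}{46082} \approx 43191.0$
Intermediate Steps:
$\frac{\left(4893 + 8247\right) + h{\left(-64,115 \right)}}{46082} - -43191 = \frac{\left(4893 + 8247\right) + \left(23 - 64\right)}{46082} - -43191 = \left(13140 - 41\right) \frac{1}{46082} + 43191 = 13099 \cdot \frac{1}{46082} + 43191 = \frac{13099}{46082} + 43191 = \frac{1990340761}{46082}$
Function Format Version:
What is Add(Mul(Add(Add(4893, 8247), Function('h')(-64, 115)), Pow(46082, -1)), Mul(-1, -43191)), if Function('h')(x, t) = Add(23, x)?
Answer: Rational(1990340761, 46082) ≈ 43191.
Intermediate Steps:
Add(Mul(Add(Add(4893, 8247), Function('h')(-64, 115)), Pow(46082, -1)), Mul(-1, -43191)) = Add(Mul(Add(Add(4893, 8247), Add(23, -64)), Pow(46082, -1)), Mul(-1, -43191)) = Add(Mul(Add(13140, -41), Rational(1, 46082)), 43191) = Add(Mul(13099, Rational(1, 46082)), 43191) = Add(Rational(13099, 46082), 43191) = Rational(1990340761, 46082)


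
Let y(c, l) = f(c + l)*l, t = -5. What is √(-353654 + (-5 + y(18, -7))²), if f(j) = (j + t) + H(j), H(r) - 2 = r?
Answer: I*√334610 ≈ 578.46*I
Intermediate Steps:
H(r) = 2 + r
f(j) = -3 + 2*j (f(j) = (j - 5) + (2 + j) = (-5 + j) + (2 + j) = -3 + 2*j)
y(c, l) = l*(-3 + 2*c + 2*l) (y(c, l) = (-3 + 2*(c + l))*l = (-3 + (2*c + 2*l))*l = (-3 + 2*c + 2*l)*l = l*(-3 + 2*c + 2*l))
√(-353654 + (-5 + y(18, -7))²) = √(-353654 + (-5 - 7*(-3 + 2*18 + 2*(-7)))²) = √(-353654 + (-5 - 7*(-3 + 36 - 14))²) = √(-353654 + (-5 - 7*19)²) = √(-353654 + (-5 - 133)²) = √(-353654 + (-138)²) = √(-353654 + 19044) = √(-334610) = I*√334610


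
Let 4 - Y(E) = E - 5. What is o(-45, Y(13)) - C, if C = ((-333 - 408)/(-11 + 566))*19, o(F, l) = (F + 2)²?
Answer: 346758/185 ≈ 1874.4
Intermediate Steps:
Y(E) = 9 - E (Y(E) = 4 - (E - 5) = 4 - (-5 + E) = 4 + (5 - E) = 9 - E)
o(F, l) = (2 + F)²
C = -4693/185 (C = -741/555*19 = -741*1/555*19 = -247/185*19 = -4693/185 ≈ -25.368)
o(-45, Y(13)) - C = (2 - 45)² - 1*(-4693/185) = (-43)² + 4693/185 = 1849 + 4693/185 = 346758/185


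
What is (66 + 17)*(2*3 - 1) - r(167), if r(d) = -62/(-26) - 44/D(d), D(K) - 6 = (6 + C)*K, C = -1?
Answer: 4511696/10933 ≈ 412.67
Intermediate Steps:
D(K) = 6 + 5*K (D(K) = 6 + (6 - 1)*K = 6 + 5*K)
r(d) = 31/13 - 44/(6 + 5*d) (r(d) = -62/(-26) - 44/(6 + 5*d) = -62*(-1/26) - 44/(6 + 5*d) = 31/13 - 44/(6 + 5*d))
(66 + 17)*(2*3 - 1) - r(167) = (66 + 17)*(2*3 - 1) - (-386 + 155*167)/(13*(6 + 5*167)) = 83*(6 - 1) - (-386 + 25885)/(13*(6 + 835)) = 83*5 - 25499/(13*841) = 415 - 25499/(13*841) = 415 - 1*25499/10933 = 415 - 25499/10933 = 4511696/10933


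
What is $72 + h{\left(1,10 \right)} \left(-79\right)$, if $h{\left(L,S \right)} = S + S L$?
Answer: $-1508$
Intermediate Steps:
$h{\left(L,S \right)} = S + L S$
$72 + h{\left(1,10 \right)} \left(-79\right) = 72 + 10 \left(1 + 1\right) \left(-79\right) = 72 + 10 \cdot 2 \left(-79\right) = 72 + 20 \left(-79\right) = 72 - 1580 = -1508$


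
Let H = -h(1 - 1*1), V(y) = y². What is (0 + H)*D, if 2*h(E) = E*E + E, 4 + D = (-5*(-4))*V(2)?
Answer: 0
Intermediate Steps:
D = 76 (D = -4 - 5*(-4)*2² = -4 + 20*4 = -4 + 80 = 76)
h(E) = E/2 + E²/2 (h(E) = (E*E + E)/2 = (E² + E)/2 = (E + E²)/2 = E/2 + E²/2)
H = 0 (H = -(1 - 1*1)*(1 + (1 - 1*1))/2 = -(1 - 1)*(1 + (1 - 1))/2 = -0*(1 + 0)/2 = -0/2 = -1*0 = 0)
(0 + H)*D = (0 + 0)*76 = 0*76 = 0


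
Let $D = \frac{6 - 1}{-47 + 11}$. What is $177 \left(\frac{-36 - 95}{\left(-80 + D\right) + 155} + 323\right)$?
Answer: $\frac{153241113}{2695} \approx 56861.0$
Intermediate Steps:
$D = - \frac{5}{36}$ ($D = \frac{6 + \left(-13 + 12\right)}{-36} = \left(6 - 1\right) \left(- \frac{1}{36}\right) = 5 \left(- \frac{1}{36}\right) = - \frac{5}{36} \approx -0.13889$)
$177 \left(\frac{-36 - 95}{\left(-80 + D\right) + 155} + 323\right) = 177 \left(\frac{-36 - 95}{\left(-80 - \frac{5}{36}\right) + 155} + 323\right) = 177 \left(- \frac{131}{- \frac{2885}{36} + 155} + 323\right) = 177 \left(- \frac{131}{\frac{2695}{36}} + 323\right) = 177 \left(\left(-131\right) \frac{36}{2695} + 323\right) = 177 \left(- \frac{4716}{2695} + 323\right) = 177 \cdot \frac{865769}{2695} = \frac{153241113}{2695}$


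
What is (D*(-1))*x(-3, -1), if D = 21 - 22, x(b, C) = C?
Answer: -1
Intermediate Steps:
D = -1
(D*(-1))*x(-3, -1) = -1*(-1)*(-1) = 1*(-1) = -1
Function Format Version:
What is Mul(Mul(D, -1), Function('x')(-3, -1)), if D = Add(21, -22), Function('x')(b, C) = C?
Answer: -1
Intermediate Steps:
D = -1
Mul(Mul(D, -1), Function('x')(-3, -1)) = Mul(Mul(-1, -1), -1) = Mul(1, -1) = -1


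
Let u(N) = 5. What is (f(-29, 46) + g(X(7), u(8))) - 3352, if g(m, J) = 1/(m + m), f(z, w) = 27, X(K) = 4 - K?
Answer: -19951/6 ≈ -3325.2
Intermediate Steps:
g(m, J) = 1/(2*m)
(f(-29, 46) + g(X(7), u(8))) - 3352 = (27 + 1/(2*(4 - 1*7))) - 3352 = (27 + 1/(2*(4 - 7))) - 3352 = (27 + (1/2)/(-3)) - 3352 = (27 + (1/2)*(-1/3)) - 3352 = (27 - 1/6) - 3352 = 161/6 - 3352 = -19951/6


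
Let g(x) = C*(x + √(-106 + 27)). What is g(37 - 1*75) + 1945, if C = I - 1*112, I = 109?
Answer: 2059 - 3*I*√79 ≈ 2059.0 - 26.665*I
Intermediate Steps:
C = -3 (C = 109 - 1*112 = 109 - 112 = -3)
g(x) = -3*x - 3*I*√79 (g(x) = -3*(x + √(-106 + 27)) = -3*(x + √(-79)) = -3*(x + I*√79) = -3*x - 3*I*√79)
g(37 - 1*75) + 1945 = (-3*(37 - 1*75) - 3*I*√79) + 1945 = (-3*(37 - 75) - 3*I*√79) + 1945 = (-3*(-38) - 3*I*√79) + 1945 = (114 - 3*I*√79) + 1945 = 2059 - 3*I*√79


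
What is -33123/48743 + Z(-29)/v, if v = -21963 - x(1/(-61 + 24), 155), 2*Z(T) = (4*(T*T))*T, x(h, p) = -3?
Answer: 825102487/535198140 ≈ 1.5417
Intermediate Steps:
Z(T) = 2*T³ (Z(T) = ((4*(T*T))*T)/2 = ((4*T²)*T)/2 = (4*T³)/2 = 2*T³)
v = -21960 (v = -21963 - 1*(-3) = -21963 + 3 = -21960)
-33123/48743 + Z(-29)/v = -33123/48743 + (2*(-29)³)/(-21960) = -33123*1/48743 + (2*(-24389))*(-1/21960) = -33123/48743 - 48778*(-1/21960) = -33123/48743 + 24389/10980 = 825102487/535198140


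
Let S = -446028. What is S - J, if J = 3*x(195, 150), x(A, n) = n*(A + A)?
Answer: -621528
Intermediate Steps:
x(A, n) = 2*A*n (x(A, n) = n*(2*A) = 2*A*n)
J = 175500 (J = 3*(2*195*150) = 3*58500 = 175500)
S - J = -446028 - 1*175500 = -446028 - 175500 = -621528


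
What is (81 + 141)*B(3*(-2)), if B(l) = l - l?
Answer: 0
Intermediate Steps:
B(l) = 0
(81 + 141)*B(3*(-2)) = (81 + 141)*0 = 222*0 = 0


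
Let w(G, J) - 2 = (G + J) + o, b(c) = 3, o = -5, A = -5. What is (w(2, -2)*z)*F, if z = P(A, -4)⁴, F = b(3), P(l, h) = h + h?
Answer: -36864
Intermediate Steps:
P(l, h) = 2*h
F = 3
w(G, J) = -3 + G + J (w(G, J) = 2 + ((G + J) - 5) = 2 + (-5 + G + J) = -3 + G + J)
z = 4096 (z = (2*(-4))⁴ = (-8)⁴ = 4096)
(w(2, -2)*z)*F = ((-3 + 2 - 2)*4096)*3 = -3*4096*3 = -12288*3 = -36864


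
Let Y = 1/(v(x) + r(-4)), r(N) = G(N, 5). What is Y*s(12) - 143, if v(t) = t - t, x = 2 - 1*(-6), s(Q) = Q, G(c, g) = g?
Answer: -703/5 ≈ -140.60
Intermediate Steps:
r(N) = 5
x = 8 (x = 2 + 6 = 8)
v(t) = 0
Y = ⅕ (Y = 1/(0 + 5) = 1/5 = ⅕ ≈ 0.20000)
Y*s(12) - 143 = (⅕)*12 - 143 = 12/5 - 143 = -703/5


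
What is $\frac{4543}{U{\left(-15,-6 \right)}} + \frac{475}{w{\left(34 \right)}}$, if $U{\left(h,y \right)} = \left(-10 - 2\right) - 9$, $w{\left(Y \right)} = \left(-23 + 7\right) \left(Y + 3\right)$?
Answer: $- \frac{385633}{1776} \approx -217.14$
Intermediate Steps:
$w{\left(Y \right)} = -48 - 16 Y$ ($w{\left(Y \right)} = - 16 \left(3 + Y\right) = -48 - 16 Y$)
$U{\left(h,y \right)} = -21$ ($U{\left(h,y \right)} = -12 - 9 = -21$)
$\frac{4543}{U{\left(-15,-6 \right)}} + \frac{475}{w{\left(34 \right)}} = \frac{4543}{-21} + \frac{475}{-48 - 544} = 4543 \left(- \frac{1}{21}\right) + \frac{475}{-48 - 544} = - \frac{649}{3} + \frac{475}{-592} = - \frac{649}{3} + 475 \left(- \frac{1}{592}\right) = - \frac{649}{3} - \frac{475}{592} = - \frac{385633}{1776}$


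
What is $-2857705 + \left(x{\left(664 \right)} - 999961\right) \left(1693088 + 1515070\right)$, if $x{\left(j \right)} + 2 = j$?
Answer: $-3205911938947$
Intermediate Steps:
$x{\left(j \right)} = -2 + j$
$-2857705 + \left(x{\left(664 \right)} - 999961\right) \left(1693088 + 1515070\right) = -2857705 + \left(\left(-2 + 664\right) - 999961\right) \left(1693088 + 1515070\right) = -2857705 + \left(662 - 999961\right) 3208158 = -2857705 - 3205909081242 = -3205911938947$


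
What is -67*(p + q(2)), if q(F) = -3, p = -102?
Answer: 7035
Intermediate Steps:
-67*(p + q(2)) = -67*(-102 - 3) = -67*(-105) = 7035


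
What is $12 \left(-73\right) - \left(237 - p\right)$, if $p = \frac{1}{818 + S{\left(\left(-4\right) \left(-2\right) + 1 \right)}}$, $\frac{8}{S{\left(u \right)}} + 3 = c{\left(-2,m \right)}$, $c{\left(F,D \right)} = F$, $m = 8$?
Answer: $- \frac{4543261}{4082} \approx -1113.0$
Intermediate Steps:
$S{\left(u \right)} = - \frac{8}{5}$ ($S{\left(u \right)} = \frac{8}{-3 - 2} = \frac{8}{-5} = 8 \left(- \frac{1}{5}\right) = - \frac{8}{5}$)
$p = \frac{5}{4082}$ ($p = \frac{1}{818 - \frac{8}{5}} = \frac{1}{\frac{4082}{5}} = \frac{5}{4082} \approx 0.0012249$)
$12 \left(-73\right) - \left(237 - p\right) = 12 \left(-73\right) - \left(237 - \frac{5}{4082}\right) = -876 - \left(237 - \frac{5}{4082}\right) = -876 - \frac{967429}{4082} = - \frac{4543261}{4082}$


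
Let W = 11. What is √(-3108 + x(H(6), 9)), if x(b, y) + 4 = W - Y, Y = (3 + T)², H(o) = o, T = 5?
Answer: I*√3165 ≈ 56.258*I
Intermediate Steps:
Y = 64 (Y = (3 + 5)² = 8² = 64)
x(b, y) = -57 (x(b, y) = -4 + (11 - 1*64) = -4 + (11 - 64) = -4 - 53 = -57)
√(-3108 + x(H(6), 9)) = √(-3108 - 57) = √(-3165) = I*√3165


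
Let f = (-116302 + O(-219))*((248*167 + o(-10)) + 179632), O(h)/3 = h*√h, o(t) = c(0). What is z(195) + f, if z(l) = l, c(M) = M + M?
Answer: -25708324301 - 145228536*I*√219 ≈ -2.5708e+10 - 2.1492e+9*I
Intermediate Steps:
c(M) = 2*M
o(t) = 0 (o(t) = 2*0 = 0)
O(h) = 3*h^(3/2) (O(h) = 3*(h*√h) = 3*h^(3/2))
f = -25708324496 - 145228536*I*√219 (f = (-116302 + 3*(-219)^(3/2))*((248*167 + 0) + 179632) = (-116302 + 3*(-219*I*√219))*((41416 + 0) + 179632) = (-116302 - 657*I*√219)*(41416 + 179632) = (-116302 - 657*I*√219)*221048 = -25708324496 - 145228536*I*√219 ≈ -2.5708e+10 - 2.1492e+9*I)
z(195) + f = 195 + (-25708324496 - 145228536*I*√219) = -25708324301 - 145228536*I*√219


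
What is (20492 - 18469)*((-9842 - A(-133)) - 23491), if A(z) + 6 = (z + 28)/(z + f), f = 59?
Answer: -4989330969/74 ≈ -6.7423e+7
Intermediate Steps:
A(z) = -6 + (28 + z)/(59 + z) (A(z) = -6 + (z + 28)/(z + 59) = -6 + (28 + z)/(59 + z))
(20492 - 18469)*((-9842 - A(-133)) - 23491) = (20492 - 18469)*((-9842 - (-326 - 5*(-133))/(59 - 133)) - 23491) = 2023*((-9842 - (-326 + 665)/(-74)) - 23491) = 2023*((-9842 - (-1)*339/74) - 23491) = 2023*((-9842 - 1*(-339/74)) - 23491) = 2023*((-9842 + 339/74) - 23491) = 2023*(-727969/74 - 23491) = 2023*(-2466303/74) = -4989330969/74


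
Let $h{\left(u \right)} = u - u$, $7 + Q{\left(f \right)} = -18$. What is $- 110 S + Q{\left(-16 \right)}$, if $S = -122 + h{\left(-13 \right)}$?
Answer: $13395$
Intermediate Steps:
$Q{\left(f \right)} = -25$ ($Q{\left(f \right)} = -7 - 18 = -25$)
$h{\left(u \right)} = 0$
$S = -122$ ($S = -122 + 0 = -122$)
$- 110 S + Q{\left(-16 \right)} = \left(-110\right) \left(-122\right) - 25 = 13420 - 25 = 13395$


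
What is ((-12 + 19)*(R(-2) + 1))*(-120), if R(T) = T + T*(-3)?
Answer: -4200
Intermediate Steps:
R(T) = -2*T (R(T) = T - 3*T = -2*T)
((-12 + 19)*(R(-2) + 1))*(-120) = ((-12 + 19)*(-2*(-2) + 1))*(-120) = (7*(4 + 1))*(-120) = (7*5)*(-120) = 35*(-120) = -4200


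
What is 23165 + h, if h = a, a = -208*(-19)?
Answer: 27117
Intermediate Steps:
a = 3952
h = 3952
23165 + h = 23165 + 3952 = 27117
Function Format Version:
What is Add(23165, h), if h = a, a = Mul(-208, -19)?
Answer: 27117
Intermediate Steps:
a = 3952
h = 3952
Add(23165, h) = Add(23165, 3952) = 27117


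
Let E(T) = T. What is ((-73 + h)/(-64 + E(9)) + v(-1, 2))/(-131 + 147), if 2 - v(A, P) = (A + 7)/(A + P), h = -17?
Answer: -13/88 ≈ -0.14773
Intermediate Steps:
v(A, P) = 2 - (7 + A)/(A + P) (v(A, P) = 2 - (A + 7)/(A + P) = 2 - (7 + A)/(A + P))
((-73 + h)/(-64 + E(9)) + v(-1, 2))/(-131 + 147) = ((-73 - 17)/(-64 + 9) + (-7 - 1 + 2*2)/(-1 + 2))/(-131 + 147) = (-90/(-55) + (-7 - 1 + 4)/1)/16 = (-90*(-1/55) + 1*(-4))/16 = (18/11 - 4)/16 = (1/16)*(-26/11) = -13/88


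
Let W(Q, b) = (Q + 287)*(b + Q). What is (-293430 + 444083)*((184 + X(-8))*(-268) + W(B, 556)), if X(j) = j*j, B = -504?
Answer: -11712969444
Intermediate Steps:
X(j) = j²
W(Q, b) = (287 + Q)*(Q + b)
(-293430 + 444083)*((184 + X(-8))*(-268) + W(B, 556)) = (-293430 + 444083)*((184 + (-8)²)*(-268) + ((-504)² + 287*(-504) + 287*556 - 504*556)) = 150653*((184 + 64)*(-268) + (254016 - 144648 + 159572 - 280224)) = 150653*(248*(-268) - 11284) = 150653*(-66464 - 11284) = 150653*(-77748) = -11712969444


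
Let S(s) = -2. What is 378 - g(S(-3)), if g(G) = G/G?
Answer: 377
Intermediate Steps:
g(G) = 1
378 - g(S(-3)) = 378 - 1*1 = 378 - 1 = 377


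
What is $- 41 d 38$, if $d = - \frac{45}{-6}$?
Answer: $-11685$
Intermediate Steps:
$d = \frac{15}{2}$ ($d = \left(-45\right) \left(- \frac{1}{6}\right) = \frac{15}{2} \approx 7.5$)
$- 41 d 38 = \left(-41\right) \frac{15}{2} \cdot 38 = \left(- \frac{615}{2}\right) 38 = -11685$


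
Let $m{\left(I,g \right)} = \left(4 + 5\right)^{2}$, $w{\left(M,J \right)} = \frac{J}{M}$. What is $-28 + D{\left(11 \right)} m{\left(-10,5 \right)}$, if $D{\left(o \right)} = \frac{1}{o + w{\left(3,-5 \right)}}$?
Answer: $- \frac{541}{28} \approx -19.321$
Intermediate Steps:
$D{\left(o \right)} = \frac{1}{- \frac{5}{3} + o}$ ($D{\left(o \right)} = \frac{1}{o - \frac{5}{3}} = \frac{1}{- \frac{5}{3} + o}$)
$m{\left(I,g \right)} = 81$ ($m{\left(I,g \right)} = 9^{2} = 81$)
$-28 + D{\left(11 \right)} m{\left(-10,5 \right)} = -28 + \frac{3}{-5 + 3 \cdot 11} \cdot 81 = -28 + \frac{3}{-5 + 33} \cdot 81 = -28 + \frac{3}{28} \cdot 81 = -28 + \frac{243}{28} = - \frac{541}{28}$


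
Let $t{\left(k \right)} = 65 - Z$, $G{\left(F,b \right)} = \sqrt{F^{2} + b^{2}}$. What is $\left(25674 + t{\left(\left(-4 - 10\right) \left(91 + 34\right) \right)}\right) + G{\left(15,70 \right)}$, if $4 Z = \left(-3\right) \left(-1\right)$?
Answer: $\frac{102953}{4} + 5 \sqrt{205} \approx 25810.0$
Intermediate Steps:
$Z = \frac{3}{4}$ ($Z = \frac{\left(-3\right) \left(-1\right)}{4} = \frac{1}{4} \cdot 3 = \frac{3}{4} \approx 0.75$)
$t{\left(k \right)} = \frac{257}{4}$ ($t{\left(k \right)} = 65 - \frac{3}{4} = \frac{257}{4}$)
$\left(25674 + t{\left(\left(-4 - 10\right) \left(91 + 34\right) \right)}\right) + G{\left(15,70 \right)} = \left(25674 + \frac{257}{4}\right) + \sqrt{15^{2} + 70^{2}} = \frac{102953}{4} + \sqrt{225 + 4900} = \frac{102953}{4} + \sqrt{5125} = \frac{102953}{4} + 5 \sqrt{205}$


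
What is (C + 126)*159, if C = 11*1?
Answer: 21783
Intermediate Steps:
C = 11
(C + 126)*159 = (11 + 126)*159 = 137*159 = 21783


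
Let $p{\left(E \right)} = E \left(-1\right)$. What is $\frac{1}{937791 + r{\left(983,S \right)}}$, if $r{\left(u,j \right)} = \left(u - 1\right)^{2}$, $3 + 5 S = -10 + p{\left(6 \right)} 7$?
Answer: $\frac{1}{1902115} \approx 5.2573 \cdot 10^{-7}$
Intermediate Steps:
$p{\left(E \right)} = - E$
$S = -11$ ($S = - \frac{3}{5} + \frac{-10 + \left(-1\right) 6 \cdot 7}{5} = - \frac{3}{5} + \frac{-10 - 42}{5} = - \frac{3}{5} + \frac{1}{5} \left(-52\right) = - \frac{3}{5} - \frac{52}{5} = -11$)
$r{\left(u,j \right)} = \left(-1 + u\right)^{2}$
$\frac{1}{937791 + r{\left(983,S \right)}} = \frac{1}{937791 + \left(-1 + 983\right)^{2}} = \frac{1}{937791 + 982^{2}} = \frac{1}{937791 + 964324} = \frac{1}{1902115}$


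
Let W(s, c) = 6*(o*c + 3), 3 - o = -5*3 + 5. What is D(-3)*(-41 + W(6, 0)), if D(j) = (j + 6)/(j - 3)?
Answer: 23/2 ≈ 11.500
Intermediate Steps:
o = 13 (o = 3 - (-5*3 + 5) = 3 - (-15 + 5) = 3 - 1*(-10) = 3 + 10 = 13)
W(s, c) = 18 + 78*c (W(s, c) = 6*(13*c + 3) = 6*(3 + 13*c) = 18 + 78*c)
D(j) = (6 + j)/(-3 + j)
D(-3)*(-41 + W(6, 0)) = ((6 - 3)/(-3 - 3))*(-41 + (18 + 78*0)) = (3/(-6))*(-41 + (18 + 0)) = (-⅙*3)*(-41 + 18) = -½*(-23) = 23/2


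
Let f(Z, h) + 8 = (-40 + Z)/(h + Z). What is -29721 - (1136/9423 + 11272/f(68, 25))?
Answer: -47661595999/1686717 ≈ -28257.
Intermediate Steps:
f(Z, h) = -8 + (-40 + Z)/(Z + h) (f(Z, h) = -8 + (-40 + Z)/(h + Z) = -8 + (-40 + Z)/(Z + h))
-29721 - (1136/9423 + 11272/f(68, 25)) = -29721 - (1136/9423 + 11272/(((-40 - 8*25 - 7*68)/(68 + 25)))) = -29721 - (1136*(1/9423) + 11272/(((-40 - 200 - 476)/93))) = -29721 - (1136/9423 + 11272/(((1/93)*(-716)))) = -29721 - (1136/9423 + 11272/(-716/93)) = -29721 - (1136/9423 + 11272*(-93/716)) = -29721 - (1136/9423 - 262074/179) = -29721 - 1*(-2469319958/1686717) = -29721 + 2469319958/1686717 = -47661595999/1686717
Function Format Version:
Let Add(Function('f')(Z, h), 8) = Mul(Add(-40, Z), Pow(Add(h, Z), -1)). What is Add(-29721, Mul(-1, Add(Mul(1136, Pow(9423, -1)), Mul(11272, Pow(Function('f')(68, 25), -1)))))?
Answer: Rational(-47661595999, 1686717) ≈ -28257.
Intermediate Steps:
Function('f')(Z, h) = Add(-8, Mul(Pow(Add(Z, h), -1), Add(-40, Z))) (Function('f')(Z, h) = Add(-8, Mul(Add(-40, Z), Pow(Add(h, Z), -1))) = Add(-8, Mul(Add(-40, Z), Pow(Add(Z, h), -1))) = Add(-8, Mul(Pow(Add(Z, h), -1), Add(-40, Z))))
Add(-29721, Mul(-1, Add(Mul(1136, Pow(9423, -1)), Mul(11272, Pow(Function('f')(68, 25), -1))))) = Add(-29721, Mul(-1, Add(Mul(1136, Pow(9423, -1)), Mul(11272, Pow(Mul(Pow(Add(68, 25), -1), Add(-40, Mul(-8, 25), Mul(-7, 68))), -1))))) = Add(-29721, Mul(-1, Add(Mul(1136, Rational(1, 9423)), Mul(11272, Pow(Mul(Pow(93, -1), Add(-40, -200, -476)), -1))))) = Add(-29721, Mul(-1, Add(Rational(1136, 9423), Mul(11272, Pow(Mul(Rational(1, 93), -716), -1))))) = Add(-29721, Mul(-1, Add(Rational(1136, 9423), Mul(11272, Pow(Rational(-716, 93), -1))))) = Add(-29721, Mul(-1, Add(Rational(1136, 9423), Mul(11272, Rational(-93, 716))))) = Add(-29721, Mul(-1, Add(Rational(1136, 9423), Rational(-262074, 179)))) = Add(-29721, Mul(-1, Rational(-2469319958, 1686717))) = Add(-29721, Rational(2469319958, 1686717)) = Rational(-47661595999, 1686717)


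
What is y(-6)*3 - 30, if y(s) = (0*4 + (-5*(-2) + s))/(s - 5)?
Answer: -342/11 ≈ -31.091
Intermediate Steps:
y(s) = (10 + s)/(-5 + s) (y(s) = (0 + (10 + s))/(-5 + s) = (10 + s)/(-5 + s))
y(-6)*3 - 30 = ((10 - 6)/(-5 - 6))*3 - 30 = (4/(-11))*3 - 30 = -1/11*4*3 - 30 = -4/11*3 - 30 = -12/11 - 30 = -342/11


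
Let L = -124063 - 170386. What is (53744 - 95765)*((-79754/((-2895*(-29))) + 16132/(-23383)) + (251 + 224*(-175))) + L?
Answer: 36925840259374286/22564595 ≈ 1.6365e+9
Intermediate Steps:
L = -294449
(53744 - 95765)*((-79754/((-2895*(-29))) + 16132/(-23383)) + (251 + 224*(-175))) + L = (53744 - 95765)*((-79754/((-2895*(-29))) + 16132/(-23383)) + (251 + 224*(-175))) - 294449 = -42021*((-79754/83955 + 16132*(-1/23383)) + (251 - 39200)) - 294449 = -42021*((-79754*1/83955 - 16132/23383) - 38949) - 294449 = -42021*((-79754/83955 - 16132/23383) - 38949) - 294449 = -42021*(-3219249842/1963119765 - 38949) - 294449 = -42021*(-76464770976827/1963119765) - 294449 = 36932484381807441/22564595 - 294449 = 36925840259374286/22564595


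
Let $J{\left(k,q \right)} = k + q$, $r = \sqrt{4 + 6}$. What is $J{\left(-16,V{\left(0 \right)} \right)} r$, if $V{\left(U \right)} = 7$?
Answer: $- 9 \sqrt{10} \approx -28.461$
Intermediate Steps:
$r = \sqrt{10} \approx 3.1623$
$J{\left(-16,V{\left(0 \right)} \right)} r = \left(-16 + 7\right) \sqrt{10} = - 9 \sqrt{10}$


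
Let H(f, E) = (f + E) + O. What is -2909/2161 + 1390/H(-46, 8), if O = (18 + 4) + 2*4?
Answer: -1513531/8644 ≈ -175.10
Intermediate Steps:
O = 30 (O = 22 + 8 = 30)
H(f, E) = 30 + E + f (H(f, E) = (f + E) + 30 = (E + f) + 30 = 30 + E + f)
-2909/2161 + 1390/H(-46, 8) = -2909/2161 + 1390/(30 + 8 - 46) = -2909*1/2161 + 1390/(-8) = -2909/2161 + 1390*(-⅛) = -2909/2161 - 695/4 = -1513531/8644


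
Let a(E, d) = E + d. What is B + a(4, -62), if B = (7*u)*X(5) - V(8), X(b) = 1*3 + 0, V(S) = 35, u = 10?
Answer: 117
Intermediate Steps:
X(b) = 3 (X(b) = 3 + 0 = 3)
B = 175 (B = (7*10)*3 - 1*35 = 70*3 - 35 = 210 - 35 = 175)
B + a(4, -62) = 175 + (4 - 62) = 175 - 58 = 117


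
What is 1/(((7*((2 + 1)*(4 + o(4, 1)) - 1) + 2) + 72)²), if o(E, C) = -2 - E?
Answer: 1/625 ≈ 0.0016000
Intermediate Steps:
1/(((7*((2 + 1)*(4 + o(4, 1)) - 1) + 2) + 72)²) = 1/(((7*((2 + 1)*(4 + (-2 - 1*4)) - 1) + 2) + 72)²) = 1/(((7*(3*(4 + (-2 - 4)) - 1) + 2) + 72)²) = 1/(((7*(3*(4 - 6) - 1) + 2) + 72)²) = 1/(((7*(3*(-2) - 1) + 2) + 72)²) = 1/(((7*(-6 - 1) + 2) + 72)²) = 1/(((7*(-7) + 2) + 72)²) = 1/(((-49 + 2) + 72)²) = 1/((-47 + 72)²) = 1/(25²) = 1/625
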